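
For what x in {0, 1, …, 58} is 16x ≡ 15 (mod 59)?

12

The inverse of 16 mod 59 is 48 (since 16·48 = 768 ≡ 1).
So x ≡ 48·15 = 720 ≡ 12 (mod 59).
Check: 16·12 = 192 = 3·59 + 15.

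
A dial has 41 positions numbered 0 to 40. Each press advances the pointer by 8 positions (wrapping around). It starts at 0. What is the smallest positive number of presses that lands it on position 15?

7

8⁻¹ ≡ 36 (mod 41) because 8·36 = 288 = 7·41 + 1.
Multiplying both sides by 36: x ≡ 36·15 = 540 ≡ 7 (mod 41).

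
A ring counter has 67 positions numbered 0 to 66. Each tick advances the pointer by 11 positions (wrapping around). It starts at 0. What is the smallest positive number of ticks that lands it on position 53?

17

11⁻¹ ≡ 61 (mod 67) because 11·61 = 671 = 10·67 + 1.
So x ≡ 61·53 = 3233 ≡ 17 (mod 67).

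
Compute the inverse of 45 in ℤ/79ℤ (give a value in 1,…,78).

72

79 = 1·45 + 34
45 = 1·34 + 11
34 = 3·11 + 1
11 = 11·1 + 0
Back-substituting gives 45·72 ≡ 1 (mod 79).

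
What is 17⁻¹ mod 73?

73 = 4·17 + 5
17 = 3·5 + 2
5 = 2·2 + 1
2 = 2·1 + 0
Back-substituting gives 17·43 ≡ 1 (mod 73).

43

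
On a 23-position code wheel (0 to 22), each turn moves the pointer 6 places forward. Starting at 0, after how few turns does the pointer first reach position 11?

The inverse of 6 mod 23 is 4 (since 6·4 = 24 ≡ 1).
Multiplying both sides by 4: x ≡ 4·11 = 44 ≡ 21 (mod 23).

21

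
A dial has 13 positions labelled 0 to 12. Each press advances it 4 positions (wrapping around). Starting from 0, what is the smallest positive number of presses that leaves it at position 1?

13 = 3·4 + 1
4 = 4·1 + 0
Back-substituting gives 4·10 ≡ 1 (mod 13).

10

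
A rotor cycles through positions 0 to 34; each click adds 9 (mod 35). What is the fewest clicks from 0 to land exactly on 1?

4

9·4 = 36 = 1·35 + 1, so 9⁻¹ ≡ 4 (mod 35).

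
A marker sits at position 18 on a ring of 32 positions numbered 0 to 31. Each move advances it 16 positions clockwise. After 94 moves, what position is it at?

94·16 = 1504.
Dividing 1504 by 32 gives quotient 47 and remainder 0.
(18 + 0) mod 32 = 18.

18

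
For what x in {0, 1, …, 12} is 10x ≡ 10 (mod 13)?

1

The inverse of 10 mod 13 is 4 (since 10·4 = 40 ≡ 1).
Multiplying both sides by 4: x ≡ 4·10 = 40 ≡ 1 (mod 13).
Check: 10·1 = 10 = 0·13 + 10.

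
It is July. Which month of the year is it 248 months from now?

March

248 = 20·12 + 8, so 248 mod 12 = 8.
July + 8 months → March.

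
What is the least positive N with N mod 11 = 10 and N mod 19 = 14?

109

x ≡ 10 (mod 11) gives x ∈ {10, 21, 32, 43, 54, 65, 76, 87, …}.
The first of these with x mod 19 = 14 is 109.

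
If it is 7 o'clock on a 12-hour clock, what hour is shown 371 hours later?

6

371 = 30·12 + 11, so 371 mod 12 = 11.
7 + 11 → 6 on a 12-hour dial.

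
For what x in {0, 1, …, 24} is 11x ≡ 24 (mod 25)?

9

The inverse of 11 mod 25 is 16 (since 11·16 = 176 ≡ 1).
Multiplying both sides by 16: x ≡ 16·24 = 384 ≡ 9 (mod 25).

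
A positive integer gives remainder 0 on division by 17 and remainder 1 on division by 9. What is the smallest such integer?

136

x ≡ 1 (mod 9) gives x ∈ {1, 10, 19, 28, 37, 46, 55, 64, …}.
The first of these with x mod 17 = 0 is 136.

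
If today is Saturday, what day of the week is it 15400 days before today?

15400 − 2200·7 = 0, so 15400 ≡ 0 (mod 7).
Saturday − 0 days → Saturday.

Saturday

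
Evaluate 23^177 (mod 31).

Successive squares of 23 mod 31: 23^1≡23, 23^2≡2, 23^4≡4, 23^8≡16, 23^16≡8, 23^32≡2, 23^64≡4, 23^128≡16.
Since 177 = 1 + 16 + 32 + 128 in binary, 23^177 ≡ 23·8·2·16 ≡ 29 (mod 31).

29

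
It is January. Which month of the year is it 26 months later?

26 − 2·12 = 2, so 26 ≡ 2 (mod 12).
January + 2 months → March.

March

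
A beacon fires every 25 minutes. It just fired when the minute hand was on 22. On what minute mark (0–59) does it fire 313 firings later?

47

313·25 = 7825.
7825 mod 60 = 25 (since 130·60 = 7800).
(22 + 25) mod 60 = 47.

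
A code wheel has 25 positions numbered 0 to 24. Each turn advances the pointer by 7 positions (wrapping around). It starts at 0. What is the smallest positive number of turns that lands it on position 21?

3

The inverse of 7 mod 25 is 18 (since 7·18 = 126 ≡ 1).
So x ≡ 18·21 = 378 ≡ 3 (mod 25).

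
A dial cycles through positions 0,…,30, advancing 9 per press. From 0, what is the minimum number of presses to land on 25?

20

The inverse of 9 mod 31 is 7 (since 9·7 = 63 ≡ 1).
Multiplying both sides by 7: x ≡ 7·25 = 175 ≡ 20 (mod 31).
Check: 9·20 = 180 = 5·31 + 25.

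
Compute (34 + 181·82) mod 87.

181·82 = 14842.
14842 mod 87 = 52 (since 170·87 = 14790).
(34 + 52) mod 87 = 86.

86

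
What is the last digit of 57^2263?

3

Powers of 7 mod 10 repeat with period 4: 7, 9, 3, 1.
2263 mod 4 = 3, so the last digit matches 7^3 = 3.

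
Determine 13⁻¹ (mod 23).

16

13·16 = 208 = 9·23 + 1, so 13⁻¹ ≡ 16 (mod 23).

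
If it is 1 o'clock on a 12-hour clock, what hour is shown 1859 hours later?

1859 − 154·12 = 11, so 1859 ≡ 11 (mod 12).
1 + 11 → 12 on a 12-hour dial.

12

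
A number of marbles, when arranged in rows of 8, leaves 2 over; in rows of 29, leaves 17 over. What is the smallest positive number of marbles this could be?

162

x ≡ 2 (mod 8) gives x ∈ {2, 10, 18, 26, 34, 42, 50, 58, …}.
The first of these with x mod 29 = 17 is 162.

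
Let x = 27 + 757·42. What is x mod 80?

61

757·42 = 31794.
31794 = 397·80 + 34, so 31794 mod 80 = 34.
(27 + 34) mod 80 = 61.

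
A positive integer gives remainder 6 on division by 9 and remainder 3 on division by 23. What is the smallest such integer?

x ≡ 6 (mod 9) gives x ∈ {6, 15, 24, 33, 42, 51, 60, 69, …}.
The first of these with x mod 23 = 3 is 141.

141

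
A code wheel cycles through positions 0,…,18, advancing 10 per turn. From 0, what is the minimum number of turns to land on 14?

9

The inverse of 10 mod 19 is 2 (since 10·2 = 20 ≡ 1).
So x ≡ 2·14 = 28 ≡ 9 (mod 19).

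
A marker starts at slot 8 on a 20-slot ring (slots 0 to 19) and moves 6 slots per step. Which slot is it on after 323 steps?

6

323·6 = 1938.
1938 mod 20 = 18 (since 96·20 = 1920).
(8 + 18) mod 20 = 6.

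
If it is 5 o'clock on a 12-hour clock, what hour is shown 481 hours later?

481 − 40·12 = 1, so 481 ≡ 1 (mod 12).
5 + 1 → 6 on a 12-hour dial.

6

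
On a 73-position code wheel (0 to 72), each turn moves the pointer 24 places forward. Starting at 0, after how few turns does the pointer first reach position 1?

70

The inverse of 24 mod 73 is 70 (since 24·70 = 1680 ≡ 1).
Multiplying both sides by 70: x ≡ 70·1 = 70 ≡ 70 (mod 73).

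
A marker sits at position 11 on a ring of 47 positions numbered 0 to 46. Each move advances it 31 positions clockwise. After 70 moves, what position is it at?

19

70·31 = 2170.
2170 = 46·47 + 8, so 2170 mod 47 = 8.
(11 + 8) mod 47 = 19.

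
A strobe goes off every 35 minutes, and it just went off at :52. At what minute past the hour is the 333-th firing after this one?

7

333·35 = 11655.
Dividing 11655 by 60 gives quotient 194 and remainder 15.
(52 + 15) mod 60 = 7.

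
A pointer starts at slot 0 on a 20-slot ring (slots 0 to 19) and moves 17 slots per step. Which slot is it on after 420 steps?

0

420·17 = 7140.
7140 mod 20 = 0 (since 357·20 = 7140).
(0 + 0) mod 20 = 0.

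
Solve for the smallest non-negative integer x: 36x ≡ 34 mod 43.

32

36⁻¹ ≡ 6 (mod 43) because 36·6 = 216 = 5·43 + 1.
Multiplying both sides by 6: x ≡ 6·34 = 204 ≡ 32 (mod 43).
Check: 36·32 = 1152 = 26·43 + 34.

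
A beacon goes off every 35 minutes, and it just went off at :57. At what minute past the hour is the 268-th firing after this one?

268·35 = 9380.
9380 − 156·60 = 20, so 9380 ≡ 20 (mod 60).
(57 + 20) mod 60 = 17.

17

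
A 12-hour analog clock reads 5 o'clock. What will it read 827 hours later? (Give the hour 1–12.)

4

827 mod 12 = 11 (since 68·12 = 816).
5 + 11 → 4 on a 12-hour dial.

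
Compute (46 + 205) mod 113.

Dividing 205 by 113 gives quotient 1 and remainder 92.
(46 + 92) mod 113 = 25.

25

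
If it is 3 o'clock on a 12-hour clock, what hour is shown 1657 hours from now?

1657 mod 12 = 1 (since 138·12 = 1656).
3 + 1 → 4 on a 12-hour dial.

4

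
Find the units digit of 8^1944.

6

Last digits of 8^n: 8, 4, 2, 6 (period 4).
1944 leaves remainder 0 on division by 4, so 8^1944 ends in 6.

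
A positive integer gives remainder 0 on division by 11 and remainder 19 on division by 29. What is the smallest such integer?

Since 29·8 ≡ 1 (mod 11), take x = 19 + 29·((0−19)·8 mod 11) = 19 + 29·2 = 77.
Check: 77 mod 11 = 0, 77 mod 29 = 19.

77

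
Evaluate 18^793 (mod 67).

18

Square-and-reduce mod 67: 18^1≡18, 18^2≡56, 18^4≡54, 18^8≡35, 18^16≡19, 18^32≡26, 18^64≡6, 18^128≡36, 18^256≡23, 18^512≡60.
793 = 1 + 8 + 16 + 256 + 512, so 18^793 ≡ 18·35·19·23·60 ≡ 18 (mod 67).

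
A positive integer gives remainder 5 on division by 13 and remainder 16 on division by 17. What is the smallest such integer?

x ≡ 5 (mod 13) gives x ∈ {5, 18, 31, 44, 57, 70, 83, 96, …}.
The first of these with x mod 17 = 16 is 135.

135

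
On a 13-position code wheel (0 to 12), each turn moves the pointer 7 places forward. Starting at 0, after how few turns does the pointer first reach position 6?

The inverse of 7 mod 13 is 2 (since 7·2 = 14 ≡ 1).
So x ≡ 2·6 = 12 ≡ 12 (mod 13).
Check: 7·12 = 84 = 6·13 + 6.

12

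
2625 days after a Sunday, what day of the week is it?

Sunday

2625 mod 7 = 0 (since 375·7 = 2625).
Sunday + 0 days → Sunday.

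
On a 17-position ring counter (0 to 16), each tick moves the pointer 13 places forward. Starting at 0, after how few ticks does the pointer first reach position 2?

The inverse of 13 mod 17 is 4 (since 13·4 = 52 ≡ 1).
Multiplying both sides by 4: x ≡ 4·2 = 8 ≡ 8 (mod 17).
Check: 13·8 = 104 = 6·17 + 2.

8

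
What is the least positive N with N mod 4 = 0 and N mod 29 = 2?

x ≡ 0 (mod 4) gives x ∈ {0, 4, 8, 12, 16, 20, 24, 28, …}.
The first of these with x mod 29 = 2 is 60.

60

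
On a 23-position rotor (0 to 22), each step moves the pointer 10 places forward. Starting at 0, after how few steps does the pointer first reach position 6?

10⁻¹ ≡ 7 (mod 23) because 10·7 = 70 = 3·23 + 1.
Multiplying both sides by 7: x ≡ 7·6 = 42 ≡ 19 (mod 23).
Check: 10·19 = 190 = 8·23 + 6.

19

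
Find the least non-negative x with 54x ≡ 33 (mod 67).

49

The inverse of 54 mod 67 is 36 (since 54·36 = 1944 ≡ 1).
Multiplying both sides by 36: x ≡ 36·33 = 1188 ≡ 49 (mod 67).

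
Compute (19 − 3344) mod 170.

3344 mod 170 = 114 (since 19·170 = 3230).
(19 − 114) mod 170 = 75.

75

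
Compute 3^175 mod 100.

Successive squares of 3 mod 100: 3^1≡3, 3^2≡9, 3^4≡81, 3^8≡61, 3^16≡21, 3^32≡41, 3^64≡81, 3^128≡61.
Since 175 = 1 + 2 + 4 + 8 + 32 + 128 in binary, 3^175 ≡ 3·9·81·61·41·61 ≡ 7 (mod 100).

7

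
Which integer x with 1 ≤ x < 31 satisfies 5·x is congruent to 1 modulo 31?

5·25 = 125 = 4·31 + 1, so 5⁻¹ ≡ 25 (mod 31).

25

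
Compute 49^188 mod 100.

Square-and-reduce mod 100: 49^1≡49, 49^2≡1, 49^4≡1, 49^8≡1, 49^16≡1, 49^32≡1, 49^64≡1, 49^128≡1.
188 = 4 + 8 + 16 + 32 + 128, so 49^188 ≡ 1·1·1·1·1 ≡ 1 (mod 100).

1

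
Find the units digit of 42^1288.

Powers of 2 mod 10 repeat with period 4: 2, 4, 8, 6.
1288 mod 4 = 0, so the last digit matches 2^4 = 6.

6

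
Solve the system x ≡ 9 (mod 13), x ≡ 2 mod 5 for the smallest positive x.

Since 5·8 ≡ 1 (mod 13), take x = 2 + 5·((9−2)·8 mod 13) = 2 + 5·4 = 22.
Check: 22 mod 13 = 9, 22 mod 5 = 2.

22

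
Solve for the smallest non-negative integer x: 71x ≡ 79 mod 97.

38

71⁻¹ ≡ 41 (mod 97) because 71·41 = 2911 = 30·97 + 1.
Multiplying both sides by 41: x ≡ 41·79 = 3239 ≡ 38 (mod 97).
Check: 71·38 = 2698 = 27·97 + 79.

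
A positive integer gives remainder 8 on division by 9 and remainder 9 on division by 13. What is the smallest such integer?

x ≡ 8 (mod 9) gives x ∈ {8, 17, 26, 35}.
The first of these with x mod 13 = 9 is 35.

35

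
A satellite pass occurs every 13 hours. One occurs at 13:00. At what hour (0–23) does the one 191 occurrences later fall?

191·13 = 2483.
Dividing 2483 by 24 gives quotient 103 and remainder 11.
(13 + 11) mod 24 = 0.

0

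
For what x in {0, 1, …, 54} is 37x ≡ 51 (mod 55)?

37⁻¹ ≡ 3 (mod 55) because 37·3 = 111 = 2·55 + 1.
Multiplying both sides by 3: x ≡ 3·51 = 153 ≡ 43 (mod 55).

43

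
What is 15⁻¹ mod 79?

15·58 = 870 = 11·79 + 1, so 15⁻¹ ≡ 58 (mod 79).

58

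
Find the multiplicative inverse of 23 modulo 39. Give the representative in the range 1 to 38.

23·17 = 391 = 10·39 + 1, so 23⁻¹ ≡ 17 (mod 39).

17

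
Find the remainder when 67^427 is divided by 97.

69

Successive squares of 67 mod 97: 67^1≡67, 67^2≡27, 67^4≡50, 67^8≡75, 67^16≡96, 67^32≡1, 67^64≡1, 67^128≡1, 67^256≡1.
427 = 1 + 2 + 8 + 32 + 128 + 256, so 67^427 ≡ 67·27·75·1·1·1 ≡ 69 (mod 97).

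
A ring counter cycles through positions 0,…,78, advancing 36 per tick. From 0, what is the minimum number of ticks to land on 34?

The inverse of 36 mod 79 is 11 (since 36·11 = 396 ≡ 1).
So x ≡ 11·34 = 374 ≡ 58 (mod 79).
Check: 36·58 = 2088 = 26·79 + 34.

58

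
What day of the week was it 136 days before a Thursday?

136 mod 7 = 3 (since 19·7 = 133).
Thursday − 3 days → Monday.

Monday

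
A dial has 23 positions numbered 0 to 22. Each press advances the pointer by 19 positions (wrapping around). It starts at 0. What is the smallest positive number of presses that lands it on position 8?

21

The inverse of 19 mod 23 is 17 (since 19·17 = 323 ≡ 1).
Multiplying both sides by 17: x ≡ 17·8 = 136 ≡ 21 (mod 23).
Check: 19·21 = 399 = 17·23 + 8.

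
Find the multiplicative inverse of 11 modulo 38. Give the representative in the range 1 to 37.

11·7 = 77 = 2·38 + 1, so 11⁻¹ ≡ 7 (mod 38).

7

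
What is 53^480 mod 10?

1

The units digit of 53^n cycles with period 4: 3, 9, 7, 1, …
480 mod 4 = 0, so the last digit matches 3^4 = 1.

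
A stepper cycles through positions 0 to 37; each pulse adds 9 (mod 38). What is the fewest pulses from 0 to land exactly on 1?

38 = 4·9 + 2
9 = 4·2 + 1
2 = 2·1 + 0
Back-substituting gives 9·17 ≡ 1 (mod 38).

17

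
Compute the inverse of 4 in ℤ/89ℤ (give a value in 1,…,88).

89 = 22·4 + 1
4 = 4·1 + 0
Back-substituting gives 4·67 ≡ 1 (mod 89).

67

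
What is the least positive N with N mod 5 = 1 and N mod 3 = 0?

6

x ≡ 0 (mod 3) gives x ∈ {0, 3, 6}.
The first of these with x mod 5 = 1 is 6.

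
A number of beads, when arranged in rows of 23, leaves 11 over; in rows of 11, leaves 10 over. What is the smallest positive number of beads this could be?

x ≡ 10 (mod 11) gives x ∈ {10, 21, 32, 43, 54, 65, 76, 87, …}.
The first of these with x mod 23 = 11 is 241.

241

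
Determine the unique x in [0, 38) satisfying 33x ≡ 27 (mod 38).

25

The inverse of 33 mod 38 is 15 (since 33·15 = 495 ≡ 1).
Multiplying both sides by 15: x ≡ 15·27 = 405 ≡ 25 (mod 38).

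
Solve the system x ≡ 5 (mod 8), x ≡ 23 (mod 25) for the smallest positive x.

173

x ≡ 5 (mod 8) gives x ∈ {5, 13, 21, 29, 37, 45, 53, 61, …}.
The first of these with x mod 25 = 23 is 173.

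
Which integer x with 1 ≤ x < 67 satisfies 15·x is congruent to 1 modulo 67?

15·9 = 135 = 2·67 + 1, so 15⁻¹ ≡ 9 (mod 67).

9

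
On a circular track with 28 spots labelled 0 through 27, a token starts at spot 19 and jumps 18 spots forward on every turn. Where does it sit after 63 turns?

63·18 = 1134.
Dividing 1134 by 28 gives quotient 40 and remainder 14.
(19 + 14) mod 28 = 5.

5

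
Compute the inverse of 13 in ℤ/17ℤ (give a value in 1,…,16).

17 = 1·13 + 4
13 = 3·4 + 1
4 = 4·1 + 0
Back-substituting gives 13·4 ≡ 1 (mod 17).

4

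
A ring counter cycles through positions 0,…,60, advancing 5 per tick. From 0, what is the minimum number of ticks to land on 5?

5⁻¹ ≡ 49 (mod 61) because 5·49 = 245 = 4·61 + 1.
So x ≡ 49·5 = 245 ≡ 1 (mod 61).

1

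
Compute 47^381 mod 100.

By repeated squaring mod 100: 47^1≡47, 47^2≡9, 47^4≡81, 47^8≡61, 47^16≡21, 47^32≡41, 47^64≡81, 47^128≡61, 47^256≡21.
Since 381 = 1 + 4 + 8 + 16 + 32 + 64 + 256 in binary, 47^381 ≡ 47·81·61·21·41·81·21 ≡ 47 (mod 100).

47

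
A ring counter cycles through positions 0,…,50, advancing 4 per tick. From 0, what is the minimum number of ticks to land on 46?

The inverse of 4 mod 51 is 13 (since 4·13 = 52 ≡ 1).
Multiplying both sides by 13: x ≡ 13·46 = 598 ≡ 37 (mod 51).

37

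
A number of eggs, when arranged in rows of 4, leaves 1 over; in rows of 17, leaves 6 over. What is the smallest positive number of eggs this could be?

57

Since 17·1 ≡ 1 (mod 4), take x = 6 + 17·((1−6)·1 mod 4) = 6 + 17·3 = 57.
Check: 57 mod 4 = 1, 57 mod 17 = 6.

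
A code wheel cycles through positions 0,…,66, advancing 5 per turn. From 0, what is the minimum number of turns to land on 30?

6

The inverse of 5 mod 67 is 27 (since 5·27 = 135 ≡ 1).
Multiplying both sides by 27: x ≡ 27·30 = 810 ≡ 6 (mod 67).
Check: 5·6 = 30 = 0·67 + 30.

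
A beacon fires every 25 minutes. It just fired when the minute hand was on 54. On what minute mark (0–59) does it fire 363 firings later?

363·25 = 9075.
Dividing 9075 by 60 gives quotient 151 and remainder 15.
(54 + 15) mod 60 = 9.

9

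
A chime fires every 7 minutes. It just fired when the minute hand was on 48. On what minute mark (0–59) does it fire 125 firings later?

23

125·7 = 875.
875 mod 60 = 35 (since 14·60 = 840).
(48 + 35) mod 60 = 23.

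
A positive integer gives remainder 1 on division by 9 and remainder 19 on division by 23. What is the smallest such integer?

19

x ≡ 1 (mod 9) gives x ∈ {1, 10, 19}.
The first of these with x mod 23 = 19 is 19.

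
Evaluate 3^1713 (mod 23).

6

Successive squares of 3 mod 23: 3^1≡3, 3^2≡9, 3^4≡12, 3^8≡6, 3^16≡13, 3^32≡8, 3^64≡18, 3^128≡2, 3^256≡4, 3^512≡16, 3^1024≡3.
1713 = 1 + 16 + 32 + 128 + 512 + 1024, so 3^1713 ≡ 3·13·8·2·16·3 ≡ 6 (mod 23).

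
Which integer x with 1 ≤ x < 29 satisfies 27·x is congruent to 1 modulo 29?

29 = 1·27 + 2
27 = 13·2 + 1
2 = 2·1 + 0
Back-substituting gives 27·14 ≡ 1 (mod 29).

14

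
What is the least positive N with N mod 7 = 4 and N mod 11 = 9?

x ≡ 4 (mod 7) gives x ∈ {4, 11, 18, 25, 32, 39, 46, 53}.
The first of these with x mod 11 = 9 is 53.

53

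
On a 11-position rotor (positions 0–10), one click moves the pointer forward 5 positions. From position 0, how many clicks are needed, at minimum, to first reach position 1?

11 = 2·5 + 1
5 = 5·1 + 0
Back-substituting gives 5·9 ≡ 1 (mod 11).

9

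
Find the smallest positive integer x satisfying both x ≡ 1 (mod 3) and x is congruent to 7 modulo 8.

7

x ≡ 1 (mod 3) gives x ∈ {1, 4, 7}.
The first of these with x mod 8 = 7 is 7.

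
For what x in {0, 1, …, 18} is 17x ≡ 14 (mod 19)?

12

17⁻¹ ≡ 9 (mod 19) because 17·9 = 153 = 8·19 + 1.
Multiplying both sides by 9: x ≡ 9·14 = 126 ≡ 12 (mod 19).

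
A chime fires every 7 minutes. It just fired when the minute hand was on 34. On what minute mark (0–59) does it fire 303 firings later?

303·7 = 2121.
2121 mod 60 = 21 (since 35·60 = 2100).
(34 + 21) mod 60 = 55.

55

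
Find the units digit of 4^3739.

4

The units digit of 4^n cycles with period 2: 4, 6, …
3739 leaves remainder 1 on division by 2, so 4^3739 ends in 4.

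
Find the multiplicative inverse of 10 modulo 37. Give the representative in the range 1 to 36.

37 = 3·10 + 7
10 = 1·7 + 3
7 = 2·3 + 1
3 = 3·1 + 0
Back-substituting gives 10·26 ≡ 1 (mod 37).

26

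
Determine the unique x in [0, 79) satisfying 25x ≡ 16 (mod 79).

67

The inverse of 25 mod 79 is 19 (since 25·19 = 475 ≡ 1).
Multiplying both sides by 19: x ≡ 19·16 = 304 ≡ 67 (mod 79).
Check: 25·67 = 1675 = 21·79 + 16.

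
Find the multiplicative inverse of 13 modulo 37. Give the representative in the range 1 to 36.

20

37 = 2·13 + 11
13 = 1·11 + 2
11 = 5·2 + 1
2 = 2·1 + 0
Back-substituting gives 13·20 ≡ 1 (mod 37).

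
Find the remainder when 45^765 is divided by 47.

By repeated squaring mod 47: 45^1≡45, 45^2≡4, 45^4≡16, 45^8≡21, 45^16≡18, 45^32≡42, 45^64≡25, 45^128≡14, 45^256≡8, 45^512≡17.
765 = 1 + 4 + 8 + 16 + 32 + 64 + 128 + 512, so 45^765 ≡ 45·16·21·18·42·25·14·17 ≡ 30 (mod 47).

30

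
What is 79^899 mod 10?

9

The units digit of 79^n cycles with period 2: 9, 1, …
899 mod 2 = 1, so the last digit matches 9^1 = 9.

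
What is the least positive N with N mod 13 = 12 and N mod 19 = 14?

90

x ≡ 12 (mod 13) gives x ∈ {12, 25, 38, 51, 64, 77, 90}.
The first of these with x mod 19 = 14 is 90.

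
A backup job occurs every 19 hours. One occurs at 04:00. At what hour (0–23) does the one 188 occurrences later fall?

0

188·19 = 3572.
3572 − 148·24 = 20, so 3572 ≡ 20 (mod 24).
(4 + 20) mod 24 = 0.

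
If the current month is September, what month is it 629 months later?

February

629 mod 12 = 5 (since 52·12 = 624).
September + 5 months → February.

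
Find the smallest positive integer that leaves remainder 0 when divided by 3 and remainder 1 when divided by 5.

6

Since 5·2 ≡ 1 (mod 3), take x = 1 + 5·((0−1)·2 mod 3) = 1 + 5·1 = 6.
Check: 6 mod 3 = 0, 6 mod 5 = 1.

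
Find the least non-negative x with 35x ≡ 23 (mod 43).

24

The inverse of 35 mod 43 is 16 (since 35·16 = 560 ≡ 1).
Multiplying both sides by 16: x ≡ 16·23 = 368 ≡ 24 (mod 43).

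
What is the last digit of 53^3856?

Last digits of 3^n: 3, 9, 7, 1 (period 4).
3856 mod 4 = 0, so the last digit matches 3^4 = 1.

1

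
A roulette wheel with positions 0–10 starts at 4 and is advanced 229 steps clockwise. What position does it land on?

2

229 − 20·11 = 9, so 229 ≡ 9 (mod 11).
(4 + 9) mod 11 = 2.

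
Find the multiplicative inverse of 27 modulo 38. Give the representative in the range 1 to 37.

31

27·31 = 837 = 22·38 + 1, so 27⁻¹ ≡ 31 (mod 38).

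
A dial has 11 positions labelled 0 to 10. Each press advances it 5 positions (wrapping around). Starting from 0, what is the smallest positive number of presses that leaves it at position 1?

9

11 = 2·5 + 1
5 = 5·1 + 0
Back-substituting gives 5·9 ≡ 1 (mod 11).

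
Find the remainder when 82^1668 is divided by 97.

Square-and-reduce mod 97: 82^1≡82, 82^2≡31, 82^4≡88, 82^8≡81, 82^16≡62, 82^32≡61, 82^64≡35, 82^128≡61, 82^256≡35, 82^512≡61, 82^1024≡35.
1668 = 4 + 128 + 512 + 1024, so 82^1668 ≡ 88·61·61·35 ≡ 33 (mod 97).

33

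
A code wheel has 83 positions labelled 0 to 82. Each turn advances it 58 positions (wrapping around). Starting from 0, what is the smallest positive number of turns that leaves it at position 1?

58·73 = 4234 = 51·83 + 1, so 58⁻¹ ≡ 73 (mod 83).

73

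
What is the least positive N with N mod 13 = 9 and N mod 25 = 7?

282

x ≡ 9 (mod 13) gives x ∈ {9, 22, 35, 48, 61, 74, 87, 100, …}.
The first of these with x mod 25 = 7 is 282.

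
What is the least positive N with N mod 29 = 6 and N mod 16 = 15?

Since 16·20 ≡ 1 (mod 29), take x = 15 + 16·((6−15)·20 mod 29) = 15 + 16·23 = 383.
Check: 383 mod 29 = 6, 383 mod 16 = 15.

383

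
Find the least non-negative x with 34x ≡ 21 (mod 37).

30

34⁻¹ ≡ 12 (mod 37) because 34·12 = 408 = 11·37 + 1.
So x ≡ 12·21 = 252 ≡ 30 (mod 37).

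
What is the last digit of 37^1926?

9

Last digits of 7^n: 7, 9, 3, 1 (period 4).
1926 leaves remainder 2 on division by 4, so 37^1926 ends in 9.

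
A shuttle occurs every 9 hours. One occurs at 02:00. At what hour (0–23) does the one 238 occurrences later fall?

8

238·9 = 2142.
2142 − 89·24 = 6, so 2142 ≡ 6 (mod 24).
(2 + 6) mod 24 = 8.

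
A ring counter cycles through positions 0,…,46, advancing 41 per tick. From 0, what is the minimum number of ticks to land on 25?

35

41⁻¹ ≡ 39 (mod 47) because 41·39 = 1599 = 34·47 + 1.
Multiplying both sides by 39: x ≡ 39·25 = 975 ≡ 35 (mod 47).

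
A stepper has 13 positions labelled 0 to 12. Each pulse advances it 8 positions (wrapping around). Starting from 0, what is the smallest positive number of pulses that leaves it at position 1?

5

8·5 = 40 = 3·13 + 1, so 8⁻¹ ≡ 5 (mod 13).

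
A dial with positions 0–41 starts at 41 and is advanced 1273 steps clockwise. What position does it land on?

1273 − 30·42 = 13, so 1273 ≡ 13 (mod 42).
(41 + 13) mod 42 = 12.

12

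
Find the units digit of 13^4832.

1

Powers of 3 mod 10 repeat with period 4: 3, 9, 7, 1.
4832 mod 4 = 0, so the last digit matches 3^4 = 1.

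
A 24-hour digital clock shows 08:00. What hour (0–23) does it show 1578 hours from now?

2

Dividing 1578 by 24 gives quotient 65 and remainder 18.
(8 + 18) mod 24 = 2.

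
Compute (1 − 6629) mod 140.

Dividing 6629 by 140 gives quotient 47 and remainder 49.
(1 − 49) mod 140 = 92.

92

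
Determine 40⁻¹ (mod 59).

59 = 1·40 + 19
40 = 2·19 + 2
19 = 9·2 + 1
2 = 2·1 + 0
Back-substituting gives 40·31 ≡ 1 (mod 59).

31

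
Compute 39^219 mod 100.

59

Successive squares of 39 mod 100: 39^1≡39, 39^2≡21, 39^4≡41, 39^8≡81, 39^16≡61, 39^32≡21, 39^64≡41, 39^128≡81.
219 = 1 + 2 + 8 + 16 + 64 + 128, so 39^219 ≡ 39·21·81·61·41·81 ≡ 59 (mod 100).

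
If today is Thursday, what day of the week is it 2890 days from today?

2890 mod 7 = 6 (since 412·7 = 2884).
Thursday + 6 days → Wednesday.

Wednesday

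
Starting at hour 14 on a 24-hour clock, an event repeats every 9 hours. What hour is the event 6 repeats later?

6·9 = 54.
54 − 2·24 = 6, so 54 ≡ 6 (mod 24).
(14 + 6) mod 24 = 20.

20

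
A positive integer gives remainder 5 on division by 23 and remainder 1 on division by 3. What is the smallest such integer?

28

x ≡ 1 (mod 3) gives x ∈ {1, 4, 7, 10, 13, 16, 19, 22, …}.
The first of these with x mod 23 = 5 is 28.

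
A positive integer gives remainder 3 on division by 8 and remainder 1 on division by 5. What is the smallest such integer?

x ≡ 1 (mod 5) gives x ∈ {1, 6, 11}.
The first of these with x mod 8 = 3 is 11.

11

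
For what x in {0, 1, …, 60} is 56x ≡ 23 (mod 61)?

56⁻¹ ≡ 12 (mod 61) because 56·12 = 672 = 11·61 + 1.
So x ≡ 12·23 = 276 ≡ 32 (mod 61).

32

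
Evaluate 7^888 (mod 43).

Successive squares of 7 mod 43: 7^1≡7, 7^2≡6, 7^4≡36, 7^8≡6, 7^16≡36, 7^32≡6, 7^64≡36, 7^128≡6, 7^256≡36, 7^512≡6.
Since 888 = 8 + 16 + 32 + 64 + 256 + 512 in binary, 7^888 ≡ 6·36·6·36·36·6 ≡ 1 (mod 43).

1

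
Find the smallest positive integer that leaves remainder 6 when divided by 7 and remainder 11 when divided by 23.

x ≡ 6 (mod 7) gives x ∈ {6, 13, 20, 27, 34}.
The first of these with x mod 23 = 11 is 34.

34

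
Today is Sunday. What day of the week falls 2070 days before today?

Tuesday

2070 = 295·7 + 5, so 2070 mod 7 = 5.
Sunday − 5 days → Tuesday.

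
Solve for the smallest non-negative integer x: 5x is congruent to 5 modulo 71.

1

The inverse of 5 mod 71 is 57 (since 5·57 = 285 ≡ 1).
Multiplying both sides by 57: x ≡ 57·5 = 285 ≡ 1 (mod 71).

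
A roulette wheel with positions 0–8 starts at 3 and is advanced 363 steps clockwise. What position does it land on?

363 mod 9 = 3 (since 40·9 = 360).
(3 + 3) mod 9 = 6.

6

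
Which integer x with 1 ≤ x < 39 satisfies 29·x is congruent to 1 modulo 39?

35

29·35 = 1015 = 26·39 + 1, so 29⁻¹ ≡ 35 (mod 39).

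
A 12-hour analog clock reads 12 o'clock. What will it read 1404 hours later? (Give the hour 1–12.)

12

Dividing 1404 by 12 gives quotient 117 and remainder 0.
12 + 0 → 12 on a 12-hour dial.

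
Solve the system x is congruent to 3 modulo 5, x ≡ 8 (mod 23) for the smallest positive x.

8

Since 23·2 ≡ 1 (mod 5), take x = 8 + 23·((3−8)·2 mod 5) = 8 + 23·0 = 8.
Check: 8 mod 5 = 3, 8 mod 23 = 8.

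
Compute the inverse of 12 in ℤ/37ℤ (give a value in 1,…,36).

37 = 3·12 + 1
12 = 12·1 + 0
Back-substituting gives 12·34 ≡ 1 (mod 37).

34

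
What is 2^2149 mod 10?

Powers of 2 mod 10 repeat with period 4: 2, 4, 8, 6.
2149 mod 4 = 1, so the last digit matches 2^1 = 2.

2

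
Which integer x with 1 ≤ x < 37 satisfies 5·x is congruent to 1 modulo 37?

37 = 7·5 + 2
5 = 2·2 + 1
2 = 2·1 + 0
Back-substituting gives 5·15 ≡ 1 (mod 37).

15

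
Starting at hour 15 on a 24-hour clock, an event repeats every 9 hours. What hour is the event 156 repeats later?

3

156·9 = 1404.
Dividing 1404 by 24 gives quotient 58 and remainder 12.
(15 + 12) mod 24 = 3.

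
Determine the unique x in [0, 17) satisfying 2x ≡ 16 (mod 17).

2⁻¹ ≡ 9 (mod 17) because 2·9 = 18 = 1·17 + 1.
Multiplying both sides by 9: x ≡ 9·16 = 144 ≡ 8 (mod 17).

8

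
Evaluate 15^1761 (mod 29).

8

Square-and-reduce mod 29: 15^1≡15, 15^2≡22, 15^4≡20, 15^8≡23, 15^16≡7, 15^32≡20, 15^64≡23, 15^128≡7, 15^256≡20, 15^512≡23, 15^1024≡7.
1761 = 1 + 32 + 64 + 128 + 512 + 1024, so 15^1761 ≡ 15·20·23·7·23·7 ≡ 8 (mod 29).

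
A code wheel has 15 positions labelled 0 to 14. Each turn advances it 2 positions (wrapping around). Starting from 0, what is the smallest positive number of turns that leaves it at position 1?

15 = 7·2 + 1
2 = 2·1 + 0
Back-substituting gives 2·8 ≡ 1 (mod 15).

8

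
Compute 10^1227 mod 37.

1

Successive squares of 10 mod 37: 10^1≡10, 10^2≡26, 10^4≡10, 10^8≡26, 10^16≡10, 10^32≡26, 10^64≡10, 10^128≡26, 10^256≡10, 10^512≡26, 10^1024≡10.
1227 = 1 + 2 + 8 + 64 + 128 + 1024, so 10^1227 ≡ 10·26·26·10·26·10 ≡ 1 (mod 37).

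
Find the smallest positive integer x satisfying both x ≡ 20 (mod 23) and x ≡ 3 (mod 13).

250

Since 13·16 ≡ 1 (mod 23), take x = 3 + 13·((20−3)·16 mod 23) = 3 + 13·19 = 250.
Check: 250 mod 23 = 20, 250 mod 13 = 3.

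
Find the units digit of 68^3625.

8

Powers of 8 mod 10 repeat with period 4: 8, 4, 2, 6.
3625 leaves remainder 1 on division by 4, so 68^3625 ends in 8.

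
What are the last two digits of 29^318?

61

Square-and-reduce mod 100: 29^1≡29, 29^2≡41, 29^4≡81, 29^8≡61, 29^16≡21, 29^32≡41, 29^64≡81, 29^128≡61, 29^256≡21.
318 = 2 + 4 + 8 + 16 + 32 + 256, so 29^318 ≡ 41·81·61·21·41·21 ≡ 61 (mod 100).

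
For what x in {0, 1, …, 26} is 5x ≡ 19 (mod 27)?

5⁻¹ ≡ 11 (mod 27) because 5·11 = 55 = 2·27 + 1.
So x ≡ 11·19 = 209 ≡ 20 (mod 27).

20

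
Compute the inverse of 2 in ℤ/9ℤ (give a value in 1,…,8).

9 = 4·2 + 1
2 = 2·1 + 0
Back-substituting gives 2·5 ≡ 1 (mod 9).

5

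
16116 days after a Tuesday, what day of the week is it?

16116 = 2302·7 + 2, so 16116 mod 7 = 2.
Tuesday + 2 days → Thursday.

Thursday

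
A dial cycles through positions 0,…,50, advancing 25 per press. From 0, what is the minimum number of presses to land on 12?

27

25⁻¹ ≡ 49 (mod 51) because 25·49 = 1225 = 24·51 + 1.
So x ≡ 49·12 = 588 ≡ 27 (mod 51).
Check: 25·27 = 675 = 13·51 + 12.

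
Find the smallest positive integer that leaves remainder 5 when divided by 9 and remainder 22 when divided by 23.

x ≡ 5 (mod 9) gives x ∈ {5, 14, 23, 32, 41, 50, 59, 68}.
The first of these with x mod 23 = 22 is 68.

68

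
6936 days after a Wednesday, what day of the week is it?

Dividing 6936 by 7 gives quotient 990 and remainder 6.
Wednesday + 6 days → Tuesday.

Tuesday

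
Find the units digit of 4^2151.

Powers of 4 mod 10 repeat with period 2: 4, 6.
2151 mod 2 = 1, so the last digit matches 4^1 = 4.

4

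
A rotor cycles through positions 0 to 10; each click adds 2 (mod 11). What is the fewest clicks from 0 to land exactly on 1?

11 = 5·2 + 1
2 = 2·1 + 0
Back-substituting gives 2·6 ≡ 1 (mod 11).

6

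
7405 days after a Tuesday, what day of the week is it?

Dividing 7405 by 7 gives quotient 1057 and remainder 6.
Tuesday + 6 days → Monday.

Monday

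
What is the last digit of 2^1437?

2

Last digits of 2^n: 2, 4, 8, 6 (period 4).
1437 leaves remainder 1 on division by 4, so 2^1437 ends in 2.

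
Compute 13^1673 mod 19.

Successive squares of 13 mod 19: 13^1≡13, 13^2≡17, 13^4≡4, 13^8≡16, 13^16≡9, 13^32≡5, 13^64≡6, 13^128≡17, 13^256≡4, 13^512≡16, 13^1024≡9.
1673 = 1 + 8 + 128 + 512 + 1024, so 13^1673 ≡ 13·16·17·16·9 ≡ 3 (mod 19).

3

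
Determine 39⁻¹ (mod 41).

39·20 = 780 = 19·41 + 1, so 39⁻¹ ≡ 20 (mod 41).

20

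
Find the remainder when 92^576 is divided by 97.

Successive squares of 92 mod 97: 92^1≡92, 92^2≡25, 92^4≡43, 92^8≡6, 92^16≡36, 92^32≡35, 92^64≡61, 92^128≡35, 92^256≡61, 92^512≡35.
576 = 64 + 512, so 92^576 ≡ 61·35 ≡ 1 (mod 97).

1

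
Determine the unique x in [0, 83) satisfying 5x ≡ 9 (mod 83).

35

The inverse of 5 mod 83 is 50 (since 5·50 = 250 ≡ 1).
So x ≡ 50·9 = 450 ≡ 35 (mod 83).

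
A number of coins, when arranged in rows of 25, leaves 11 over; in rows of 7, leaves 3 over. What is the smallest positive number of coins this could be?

136

x ≡ 3 (mod 7) gives x ∈ {3, 10, 17, 24, 31, 38, 45, 52, …}.
The first of these with x mod 25 = 11 is 136.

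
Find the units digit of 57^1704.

The units digit of 57^n cycles with period 4: 7, 9, 3, 1, …
1704 mod 4 = 0, so the last digit matches 7^4 = 1.

1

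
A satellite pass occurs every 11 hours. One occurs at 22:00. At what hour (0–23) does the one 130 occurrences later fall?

12

130·11 = 1430.
1430 = 59·24 + 14, so 1430 mod 24 = 14.
(22 + 14) mod 24 = 12.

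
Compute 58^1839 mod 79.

Successive squares of 58 mod 79: 58^1≡58, 58^2≡46, 58^4≡62, 58^8≡52, 58^16≡18, 58^32≡8, 58^64≡64, 58^128≡67, 58^256≡65, 58^512≡38, 58^1024≡22.
Since 1839 = 1 + 2 + 4 + 8 + 32 + 256 + 512 + 1024 in binary, 58^1839 ≡ 58·46·62·52·8·65·38·22 ≡ 71 (mod 79).

71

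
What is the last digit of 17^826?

9

Powers of 7 mod 10 repeat with period 4: 7, 9, 3, 1.
826 leaves remainder 2 on division by 4, so 17^826 ends in 9.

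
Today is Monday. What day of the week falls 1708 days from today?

1708 − 244·7 = 0, so 1708 ≡ 0 (mod 7).
Monday + 0 days → Monday.

Monday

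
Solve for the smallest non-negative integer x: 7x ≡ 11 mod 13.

9

7⁻¹ ≡ 2 (mod 13) because 7·2 = 14 = 1·13 + 1.
Multiplying both sides by 2: x ≡ 2·11 = 22 ≡ 9 (mod 13).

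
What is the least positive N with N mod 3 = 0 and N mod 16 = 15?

Since 16·1 ≡ 1 (mod 3), take x = 15 + 16·((0−15)·1 mod 3) = 15 + 16·0 = 15.
Check: 15 mod 3 = 0, 15 mod 16 = 15.

15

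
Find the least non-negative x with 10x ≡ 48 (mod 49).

10⁻¹ ≡ 5 (mod 49) because 10·5 = 50 = 1·49 + 1.
Multiplying both sides by 5: x ≡ 5·48 = 240 ≡ 44 (mod 49).
Check: 10·44 = 440 = 8·49 + 48.

44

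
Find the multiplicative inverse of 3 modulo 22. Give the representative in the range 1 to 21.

15

22 = 7·3 + 1
3 = 3·1 + 0
Back-substituting gives 3·15 ≡ 1 (mod 22).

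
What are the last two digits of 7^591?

By repeated squaring mod 100: 7^1≡7, 7^2≡49, 7^4≡1, 7^8≡1, 7^16≡1, 7^32≡1, 7^64≡1, 7^128≡1, 7^256≡1, 7^512≡1.
591 = 1 + 2 + 4 + 8 + 64 + 512, so 7^591 ≡ 7·49·1·1·1·1 ≡ 43 (mod 100).

43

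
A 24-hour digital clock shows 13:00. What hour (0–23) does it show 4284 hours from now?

1

Dividing 4284 by 24 gives quotient 178 and remainder 12.
(13 + 12) mod 24 = 1.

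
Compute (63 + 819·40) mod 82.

819·40 = 32760.
32760 = 399·82 + 42, so 32760 mod 82 = 42.
(63 + 42) mod 82 = 23.

23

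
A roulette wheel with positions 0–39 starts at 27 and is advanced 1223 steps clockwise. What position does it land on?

10

1223 − 30·40 = 23, so 1223 ≡ 23 (mod 40).
(27 + 23) mod 40 = 10.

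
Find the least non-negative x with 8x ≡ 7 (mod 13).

9

The inverse of 8 mod 13 is 5 (since 8·5 = 40 ≡ 1).
Multiplying both sides by 5: x ≡ 5·7 = 35 ≡ 9 (mod 13).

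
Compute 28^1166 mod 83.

Successive squares of 28 mod 83: 28^1≡28, 28^2≡37, 28^4≡41, 28^8≡21, 28^16≡26, 28^32≡12, 28^64≡61, 28^128≡69, 28^256≡30, 28^512≡70, 28^1024≡3.
1166 = 2 + 4 + 8 + 128 + 1024, so 28^1166 ≡ 37·41·21·69·3 ≡ 49 (mod 83).

49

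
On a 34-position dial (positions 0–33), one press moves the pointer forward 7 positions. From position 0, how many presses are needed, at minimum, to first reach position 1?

5

7·5 = 35 = 1·34 + 1, so 7⁻¹ ≡ 5 (mod 34).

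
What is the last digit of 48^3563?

2

Last digits of 8^n: 8, 4, 2, 6 (period 4).
3563 mod 4 = 3, so the last digit matches 8^3 = 2.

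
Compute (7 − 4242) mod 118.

13

4242 − 35·118 = 112, so 4242 ≡ 112 (mod 118).
(7 − 112) mod 118 = 13.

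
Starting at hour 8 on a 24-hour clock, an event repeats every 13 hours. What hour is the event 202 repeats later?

202·13 = 2626.
2626 = 109·24 + 10, so 2626 mod 24 = 10.
(8 + 10) mod 24 = 18.

18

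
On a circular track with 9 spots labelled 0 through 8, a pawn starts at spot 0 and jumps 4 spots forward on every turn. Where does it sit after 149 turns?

2

149·4 = 596.
596 = 66·9 + 2, so 596 mod 9 = 2.
(0 + 2) mod 9 = 2.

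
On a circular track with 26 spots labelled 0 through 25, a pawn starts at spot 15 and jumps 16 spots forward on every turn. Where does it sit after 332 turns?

332·16 = 5312.
Dividing 5312 by 26 gives quotient 204 and remainder 8.
(15 + 8) mod 26 = 23.

23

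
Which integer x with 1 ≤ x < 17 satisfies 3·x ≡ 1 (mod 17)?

3·6 = 18 = 1·17 + 1, so 3⁻¹ ≡ 6 (mod 17).

6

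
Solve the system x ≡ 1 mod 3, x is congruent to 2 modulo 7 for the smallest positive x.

x ≡ 1 (mod 3) gives x ∈ {1, 4, 7, 10, 13, 16}.
The first of these with x mod 7 = 2 is 16.

16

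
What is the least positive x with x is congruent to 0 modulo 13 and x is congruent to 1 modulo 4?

x ≡ 1 (mod 4) gives x ∈ {1, 5, 9, 13}.
The first of these with x mod 13 = 0 is 13.

13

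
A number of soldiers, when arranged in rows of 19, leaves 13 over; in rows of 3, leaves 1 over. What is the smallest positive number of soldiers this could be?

x ≡ 1 (mod 3) gives x ∈ {1, 4, 7, 10, 13}.
The first of these with x mod 19 = 13 is 13.

13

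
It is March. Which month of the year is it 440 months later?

440 = 36·12 + 8, so 440 mod 12 = 8.
March + 8 months → November.

November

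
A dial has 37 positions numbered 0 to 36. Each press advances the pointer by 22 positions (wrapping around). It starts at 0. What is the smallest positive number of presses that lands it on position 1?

The inverse of 22 mod 37 is 32 (since 22·32 = 704 ≡ 1).
So x ≡ 32·1 = 32 ≡ 32 (mod 37).

32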